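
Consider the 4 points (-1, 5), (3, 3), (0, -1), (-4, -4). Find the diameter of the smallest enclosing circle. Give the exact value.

The minimum enclosing circle is determined by three boundary points: (-1, 5), (3, 3), (-4, -4).
Their circumcentre is (-1, 0) with r² = 25.
The farthest remaining point (0, -1) is at distance² 2 ≤ 25.
Diameter = 2r = 2√25 = 10.

10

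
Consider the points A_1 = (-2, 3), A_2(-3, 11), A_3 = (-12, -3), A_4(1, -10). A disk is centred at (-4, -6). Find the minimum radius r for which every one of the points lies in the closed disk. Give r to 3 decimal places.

The required radius is the distance from (-4, -6) to the farthest point.
Squared distances: 85, 290, 73, 41.
Maximum is 290, attained at A_2.
r = √290 ≈ 17.029.

17.029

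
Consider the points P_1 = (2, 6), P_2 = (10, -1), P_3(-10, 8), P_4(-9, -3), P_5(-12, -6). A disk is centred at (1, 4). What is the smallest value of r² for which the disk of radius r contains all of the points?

The required radius is the distance from (1, 4) to the farthest point.
Squared distances: 5, 106, 137, 149, 269.
Maximum is 269, attained at P_5.

269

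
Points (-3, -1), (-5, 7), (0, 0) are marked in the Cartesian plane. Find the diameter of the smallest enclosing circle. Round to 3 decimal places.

Call the three points A, B, C in the order given.
Side lengths²: AB² = 68, AC² = 10, BC² = 74.
Since BC² = 74 < 68 + 10 = 78, the triangle is acute, so the smallest enclosing circle is the circumcircle.
Circumcentre = (-36/13, 43/13), r² = 3145/169.
Diameter = 2r = 2√(3145/169) ≈ 8.628.

8.628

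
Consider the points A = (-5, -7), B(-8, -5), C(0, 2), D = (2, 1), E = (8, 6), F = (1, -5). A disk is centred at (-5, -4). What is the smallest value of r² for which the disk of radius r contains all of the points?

269

The required radius is the distance from (-5, -4) to the farthest point.
Squared distances: 9, 10, 61, 74, 269, 37.
Maximum is 269, attained at E.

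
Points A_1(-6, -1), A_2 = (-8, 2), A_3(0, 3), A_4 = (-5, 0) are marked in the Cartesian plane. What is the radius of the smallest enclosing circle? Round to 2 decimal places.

By Welzl's lemma the MEC is supported by two points (diametrically opposite) or three points (on a circumcircle).
The farthest pair is A_2–A_3 with squared distance 65. The circle on this segment as diameter has centre (-4, 2.5) and r² = 65/4 = 16.25.
Check A_1: distance² to centre = 16.25 ≤ 16.25, so it lies inside.
All remaining points lie in this disk, and no smaller disk contains both endpoints, so this is the minimum enclosing circle.
r = √(16.25) ≈ 4.03.

4.03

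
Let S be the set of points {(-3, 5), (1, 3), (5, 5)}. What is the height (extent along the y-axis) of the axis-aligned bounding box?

max y = 5, min y = 3, so height = 2.

2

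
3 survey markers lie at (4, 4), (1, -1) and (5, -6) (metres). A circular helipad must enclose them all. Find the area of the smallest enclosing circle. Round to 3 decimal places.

Call the three points A, B, C in the order given.
Side lengths²: AB² = 34, AC² = 101, BC² = 41.
Since AC² = 101 ≥ 41 + 34 = 75, the angle opposite AC is not acute, so the smallest enclosing circle has AC as diameter.
Centre = midpoint of AC = (4.5, -1), r² = 101/4 = 25.25.
Area = π·r² = π·25.25 ≈ 79.325.

79.325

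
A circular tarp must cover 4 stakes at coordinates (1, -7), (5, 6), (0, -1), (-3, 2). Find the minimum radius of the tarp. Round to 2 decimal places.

6.80

The farthest pair is (1, -7)–(5, 6) with squared distance 185. The circle on this segment as diameter has centre (3, -0.5) and r² = 185/4 = 46.25.
Check (0, -1): distance² to centre = 9.25 ≤ 46.25, so it lies inside.
All remaining points lie in this disk, and no smaller disk contains both endpoints, so this is the minimum enclosing circle.
r = √(46.25) ≈ 6.80.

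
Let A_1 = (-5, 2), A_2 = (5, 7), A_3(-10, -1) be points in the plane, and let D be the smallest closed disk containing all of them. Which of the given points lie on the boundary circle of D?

A_2, A_3

Side lengths²: A_1A_2² = 125, A_1A_3² = 34, A_2A_3² = 289.
Since A_2A_3² = 289 ≥ 125 + 34 = 159, the angle opposite A_2A_3 is not acute, so the smallest enclosing circle has A_2A_3 as diameter.
Centre = midpoint of A_2A_3 = (-2.5, 3), r² = 289/4 = 72.25.
The points at distance exactly r from the centre are A_2, A_3 — 2 points.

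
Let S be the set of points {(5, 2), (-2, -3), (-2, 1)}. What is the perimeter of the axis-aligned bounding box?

Width = max x − min x = 5 − (-2) = 7.
Height = max y − min y = 2 − (-3) = 5.
Perimeter = 2(7 + 5) = 24.

24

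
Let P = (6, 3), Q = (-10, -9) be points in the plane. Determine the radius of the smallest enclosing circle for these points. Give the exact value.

The smallest circle enclosing two points has them as diameter endpoints.
Centre = midpoint = (-2, -3); r² = |PQ|²/4 = 400/4 = 100.
r = √100 = 10.

10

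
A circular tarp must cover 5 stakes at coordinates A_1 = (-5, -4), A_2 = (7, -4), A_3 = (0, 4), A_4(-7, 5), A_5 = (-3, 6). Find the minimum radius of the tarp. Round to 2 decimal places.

8.32

By Welzl's lemma the MEC is supported by two points (diametrically opposite) or three points (on a circumcircle).
The farthest pair is A_2–A_4 with squared distance 277. The circle on this segment as diameter has centre (0, 0.5) and r² = 277/4 = 69.25.
Check A_1: distance² to centre = 45.25 ≤ 69.25, so it lies inside.
All remaining points lie in this disk, and no smaller disk contains both endpoints, so this is the minimum enclosing circle.
r = √(69.25) ≈ 8.32.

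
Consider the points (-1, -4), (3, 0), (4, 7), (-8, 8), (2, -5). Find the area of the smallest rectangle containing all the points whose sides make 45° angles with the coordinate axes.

184

In coordinates u = x + y, v = x − y the rectangle is axis-aligned; the map (x,y)→(u,v) scales areas by 2.
u-values: -5, 3, 11, 0, -3; range = 11 − (-5) = 16.
v-values: 3, 3, -3, -16, 7; range = 7 − (-16) = 23.
Area = (16 × 23) / 2 = 184.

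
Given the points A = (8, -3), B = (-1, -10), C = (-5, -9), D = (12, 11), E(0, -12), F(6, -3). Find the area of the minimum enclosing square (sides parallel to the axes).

529

The bounding box has width 17 and height 23.
An axis-aligned square enclosing the set must have side ≥ max(width, height).
So the minimum side is max(17, 23) = 23.
Area = 23² = 529.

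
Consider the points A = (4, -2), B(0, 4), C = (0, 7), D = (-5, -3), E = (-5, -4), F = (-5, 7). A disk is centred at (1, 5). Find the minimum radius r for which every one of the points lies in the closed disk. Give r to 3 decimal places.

10.817

The required radius is the distance from (1, 5) to the farthest point.
Squared distances: 58, 2, 5, 100, 117, 40.
Maximum is 117, attained at E.
r = √117 ≈ 10.817.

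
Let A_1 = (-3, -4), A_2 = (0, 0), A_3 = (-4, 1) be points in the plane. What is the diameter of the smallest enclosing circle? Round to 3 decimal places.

5.533

Side lengths²: A_1A_2² = 25, A_1A_3² = 26, A_2A_3² = 17.
Since A_1A_3² = 26 < 25 + 17 = 42, the triangle is acute, so the smallest enclosing circle is the circumcircle.
Circumcentre = (-93/38, -49/38), r² = 5525/722.
Diameter = 2r = 2√(5525/722) ≈ 5.533.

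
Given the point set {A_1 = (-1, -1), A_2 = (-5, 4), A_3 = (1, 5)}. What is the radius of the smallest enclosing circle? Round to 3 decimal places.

3.623

Side lengths²: A_1A_2² = 41, A_1A_3² = 40, A_2A_3² = 37.
Since A_1A_2² = 41 < 40 + 37 = 77, the triangle is acute, so the smallest enclosing circle is the circumcircle.
Circumcentre = (-57/34, 87/34), r² = 7585/578.
r = √(7585/578) ≈ 3.623.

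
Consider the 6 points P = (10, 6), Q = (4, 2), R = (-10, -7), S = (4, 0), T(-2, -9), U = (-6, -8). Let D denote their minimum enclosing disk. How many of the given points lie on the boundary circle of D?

2

The minimum enclosing circle of a finite set is fixed by two of the points (as a diameter) or three (as a circumcircle).
The farthest pair is P–R with squared distance 569. The circle on this segment as diameter has centre (0, -0.5) and r² = 569/4 = 142.25.
Check Q: distance² to centre = 22.25 ≤ 142.25, so it lies inside.
All remaining points lie in this disk, and no smaller disk contains both endpoints, so this is the minimum enclosing circle.
The points at distance exactly r from the centre are P, R — 2 points.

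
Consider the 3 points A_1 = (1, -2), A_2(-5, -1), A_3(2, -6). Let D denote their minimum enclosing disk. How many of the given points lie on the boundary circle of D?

Side lengths²: A_1A_2² = 37, A_1A_3² = 17, A_2A_3² = 74.
Since A_2A_3² = 74 ≥ 37 + 17 = 54, the angle opposite A_2A_3 is not acute, so the smallest enclosing circle has A_2A_3 as diameter.
Centre = midpoint of A_2A_3 = (-1.5, -3.5), r² = 74/4 = 18.5.
The points at distance exactly r from the centre are A_2, A_3 — 2 points.

2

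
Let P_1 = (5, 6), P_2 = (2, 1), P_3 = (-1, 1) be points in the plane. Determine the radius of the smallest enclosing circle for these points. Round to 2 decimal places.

3.91

Side lengths²: P_1P_2² = 34, P_1P_3² = 61, P_2P_3² = 9.
Since P_1P_3² = 61 ≥ 34 + 9 = 43, the angle opposite P_1P_3 is not acute, so the smallest enclosing circle has P_1P_3 as diameter.
Centre = midpoint of P_1P_3 = (2, 3.5), r² = 61/4 = 15.25.
r = √(15.25) ≈ 3.91.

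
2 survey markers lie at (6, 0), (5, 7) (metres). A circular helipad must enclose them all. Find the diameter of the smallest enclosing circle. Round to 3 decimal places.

7.071

The smallest circle enclosing two points has them as diameter endpoints.
Centre = midpoint = (5.5, 3.5); r² = |(6, 0)−(5, 7)|²/4 = 50/4 = 12.5.
Diameter = 2r = 2√(12.5) ≈ 7.071.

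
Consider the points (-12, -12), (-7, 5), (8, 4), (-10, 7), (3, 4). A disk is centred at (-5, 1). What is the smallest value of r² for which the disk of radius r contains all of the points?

218

The required radius is the distance from (-5, 1) to the farthest point.
Squared distances: 218, 20, 178, 61, 73.
Maximum is 218, attained at (-12, -12).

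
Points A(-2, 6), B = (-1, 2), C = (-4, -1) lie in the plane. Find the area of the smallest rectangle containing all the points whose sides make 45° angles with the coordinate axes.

22.5

In coordinates u = x + y, v = x − y the rectangle is axis-aligned; the map (x,y)→(u,v) scales areas by 2.
u-values: 4, 1, -5; range = 4 − (-5) = 9.
v-values: -8, -3, -3; range = -3 − (-8) = 5.
Area = (9 × 5) / 2 = 22.5.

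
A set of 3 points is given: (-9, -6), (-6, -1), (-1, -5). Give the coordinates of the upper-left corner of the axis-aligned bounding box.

(-9, -1)

x-range [-9, -1], y-range [-6, -1].
The upper-left corner is (-9, -1).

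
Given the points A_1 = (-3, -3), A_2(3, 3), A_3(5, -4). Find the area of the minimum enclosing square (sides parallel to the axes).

The bounding box has width 8 and height 7.
An axis-aligned square enclosing the set must have side ≥ max(width, height).
So the minimum side is max(8, 7) = 8.
Area = 8² = 64.

64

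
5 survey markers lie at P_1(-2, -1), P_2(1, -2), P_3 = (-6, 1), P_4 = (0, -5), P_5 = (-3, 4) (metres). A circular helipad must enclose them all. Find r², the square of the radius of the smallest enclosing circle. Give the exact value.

The minimum enclosing circle of a finite set is fixed by two of the points (as a diameter) or three (as a circumcircle).
The farthest pair is P_4–P_5 with squared distance 90. The circle on this segment as diameter has centre (-1.5, -0.5) and r² = 90/4 = 22.5.
Check P_1: distance² to centre = 0.5 ≤ 22.5, so it lies inside.
All remaining points lie in this disk, and no smaller disk contains both endpoints, so this is the minimum enclosing circle.

22.5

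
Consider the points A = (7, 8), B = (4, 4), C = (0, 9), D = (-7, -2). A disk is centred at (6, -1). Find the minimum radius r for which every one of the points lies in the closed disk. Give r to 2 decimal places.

13.04

The required radius is the distance from (6, -1) to the farthest point.
Squared distances: 82, 29, 136, 170.
Maximum is 170, attained at D.
r = √170 ≈ 13.04.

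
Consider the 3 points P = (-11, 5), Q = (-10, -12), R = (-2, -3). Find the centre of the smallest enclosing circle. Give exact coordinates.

(-10.5, -3.5)

Side lengths²: PQ² = 290, PR² = 145, QR² = 145.
Since PQ² = 290 ≥ 145 + 145 = 290, the angle opposite PQ is not acute, so the smallest enclosing circle has PQ as diameter.
Centre = midpoint of PQ = (-10.5, -3.5), r² = 290/4 = 72.5.
Centre = (-10.5, -3.5).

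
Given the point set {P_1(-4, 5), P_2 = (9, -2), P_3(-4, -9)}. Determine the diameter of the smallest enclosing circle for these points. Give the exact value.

Side lengths²: P_1P_2² = 218, P_1P_3² = 196, P_2P_3² = 218.
Since P_2P_3² = 218 < 218 + 196 = 414, the triangle is acute, so the smallest enclosing circle is the circumcircle.
Circumcentre = (8/13, -2), r² = 11881/169.
Diameter = 2r = 2√(11881/169) = 218/13.

218/13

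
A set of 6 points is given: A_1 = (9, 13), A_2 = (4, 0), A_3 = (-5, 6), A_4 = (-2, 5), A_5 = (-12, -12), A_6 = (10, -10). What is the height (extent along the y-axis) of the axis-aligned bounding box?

25

max y = 13, min y = -12, so height = 25.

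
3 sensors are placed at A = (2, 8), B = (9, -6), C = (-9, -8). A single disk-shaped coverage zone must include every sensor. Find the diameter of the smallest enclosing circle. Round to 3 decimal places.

Side lengths²: AB² = 245, AC² = 377, BC² = 328.
Since AC² = 377 < 328 + 245 = 573, the triangle is acute, so the smallest enclosing circle is the circumcircle.
Circumcentre = (-21/38, -77/38), r² = 77285/722.
Diameter = 2r = 2√(77285/722) ≈ 20.692.

20.692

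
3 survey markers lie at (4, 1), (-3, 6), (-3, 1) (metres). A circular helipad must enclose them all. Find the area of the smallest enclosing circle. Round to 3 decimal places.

Call the three points A, B, C in the order given.
Side lengths²: AB² = 74, AC² = 49, BC² = 25.
Since AB² = 74 ≥ 49 + 25 = 74, the angle opposite AB is not acute, so the smallest enclosing circle has AB as diameter.
Centre = midpoint of AB = (0.5, 3.5), r² = 74/4 = 18.5.
Area = π·r² = π·18.5 ≈ 58.119.

58.119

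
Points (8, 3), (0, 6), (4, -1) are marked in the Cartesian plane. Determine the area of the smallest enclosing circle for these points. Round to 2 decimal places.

61.60

Call the three points A, B, C in the order given.
Side lengths²: AB² = 73, AC² = 32, BC² = 65.
Since AB² = 73 < 65 + 32 = 97, the triangle is acute, so the smallest enclosing circle is the circumcircle.
Circumcentre = (79/22, 75/22), r² = 4745/242.
Area = π·r² = π·4745/242 ≈ 61.60.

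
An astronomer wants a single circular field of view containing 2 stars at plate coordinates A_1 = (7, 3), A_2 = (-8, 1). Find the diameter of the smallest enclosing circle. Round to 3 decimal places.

15.133

The smallest circle enclosing two points has them as diameter endpoints.
Centre = midpoint = (-0.5, 2); r² = |A_1A_2|²/4 = 229/4 = 57.25.
Diameter = 2r = 2√(57.25) ≈ 15.133.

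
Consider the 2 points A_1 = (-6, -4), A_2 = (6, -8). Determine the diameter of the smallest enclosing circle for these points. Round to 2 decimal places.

The smallest circle enclosing two points has them as diameter endpoints.
Centre = midpoint = (0, -6); r² = |A_1A_2|²/4 = 160/4 = 40.
Diameter = 2r = 2√40 ≈ 12.65.

12.65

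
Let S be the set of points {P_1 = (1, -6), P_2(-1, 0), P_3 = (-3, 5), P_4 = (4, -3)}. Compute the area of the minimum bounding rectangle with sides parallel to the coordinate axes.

77

x ranges over [-3, 4], width 7.
y ranges over [-6, 5], height 11.
Area = 7 × 11 = 77.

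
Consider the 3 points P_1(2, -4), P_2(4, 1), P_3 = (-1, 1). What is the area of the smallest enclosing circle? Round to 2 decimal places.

Side lengths²: P_1P_2² = 29, P_1P_3² = 34, P_2P_3² = 25.
Since P_1P_3² = 34 < 29 + 25 = 54, the triangle is acute, so the smallest enclosing circle is the circumcircle.
Circumcentre = (1.5, -0.9), r² = 9.86.
Area = π·r² = π·9.86 ≈ 30.98.

30.98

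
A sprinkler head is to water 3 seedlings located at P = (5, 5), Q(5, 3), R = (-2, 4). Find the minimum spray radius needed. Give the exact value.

25/7

Side lengths²: PQ² = 4, PR² = 50, QR² = 50.
Since QR² = 50 < 50 + 4 = 54, the triangle is acute, so the smallest enclosing circle is the circumcircle.
Circumcentre = (11/7, 4), r² = 625/49.
r = √(625/49) = 25/7.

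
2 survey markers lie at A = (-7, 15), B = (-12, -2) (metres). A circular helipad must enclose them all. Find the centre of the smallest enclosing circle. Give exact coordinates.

(-9.5, 6.5)

The smallest circle enclosing two points has them as diameter endpoints.
Centre = midpoint = (-9.5, 6.5); r² = |AB|²/4 = 314/4 = 78.5.
Centre = (-9.5, 6.5).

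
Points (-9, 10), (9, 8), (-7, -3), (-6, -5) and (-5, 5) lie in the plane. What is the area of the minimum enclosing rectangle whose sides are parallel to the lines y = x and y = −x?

In coordinates u = x + y, v = x − y the rectangle is axis-aligned; the map (x,y)→(u,v) scales areas by 2.
u-values: 1, 17, -10, -11, 0; range = 17 − (-11) = 28.
v-values: -19, 1, -4, -1, -10; range = 1 − (-19) = 20.
Area = (28 × 20) / 2 = 280.

280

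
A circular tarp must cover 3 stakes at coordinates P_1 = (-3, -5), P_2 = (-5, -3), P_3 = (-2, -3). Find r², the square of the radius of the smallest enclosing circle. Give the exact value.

2.5

Side lengths²: P_1P_2² = 8, P_1P_3² = 5, P_2P_3² = 9.
Since P_2P_3² = 9 < 8 + 5 = 13, the triangle is acute, so the smallest enclosing circle is the circumcircle.
Circumcentre = (-3.5, -3.5), r² = 2.5.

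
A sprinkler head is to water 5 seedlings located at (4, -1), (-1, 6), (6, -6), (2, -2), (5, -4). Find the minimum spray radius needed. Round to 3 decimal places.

The farthest pair is (-1, 6)–(6, -6) with squared distance 193. The circle on this segment as diameter has centre (2.5, 0) and r² = 193/4 = 48.25.
Check (4, -1): distance² to centre = 3.25 ≤ 48.25, so it lies inside.
All remaining points lie in this disk, and no smaller disk contains both endpoints, so this is the minimum enclosing circle.
r = √(48.25) ≈ 6.946.

6.946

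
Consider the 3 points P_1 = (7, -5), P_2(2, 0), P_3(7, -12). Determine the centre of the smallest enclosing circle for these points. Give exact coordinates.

(4.5, -6)

Side lengths²: P_1P_2² = 50, P_1P_3² = 49, P_2P_3² = 169.
Since P_2P_3² = 169 ≥ 50 + 49 = 99, the angle opposite P_2P_3 is not acute, so the smallest enclosing circle has P_2P_3 as diameter.
Centre = midpoint of P_2P_3 = (4.5, -6), r² = 169/4 = 42.25.
Centre = (4.5, -6).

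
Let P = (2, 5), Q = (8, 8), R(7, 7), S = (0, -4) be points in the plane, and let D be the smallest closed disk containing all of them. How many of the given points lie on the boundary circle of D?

2

By Welzl's lemma the MEC is supported by two points (diametrically opposite) or three points (on a circumcircle).
The farthest pair is Q–S with squared distance 208. The circle on this segment as diameter has centre (4, 2) and r² = 208/4 = 52.
Check P: distance² to centre = 13 ≤ 52, so it lies inside.
All remaining points lie in this disk, and no smaller disk contains both endpoints, so this is the minimum enclosing circle.
The points at distance exactly r from the centre are Q, S — 2 points.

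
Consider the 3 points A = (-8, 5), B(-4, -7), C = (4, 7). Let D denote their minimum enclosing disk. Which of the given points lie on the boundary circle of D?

Side lengths²: AB² = 160, AC² = 148, BC² = 260.
Since BC² = 260 < 160 + 148 = 308, the triangle is acute, so the smallest enclosing circle is the circumcircle.
Circumcentre = (-21/19, 12/19), r² = 24050/361.
The points at distance exactly r from the centre are A, B, C — 3 points.

A, B, C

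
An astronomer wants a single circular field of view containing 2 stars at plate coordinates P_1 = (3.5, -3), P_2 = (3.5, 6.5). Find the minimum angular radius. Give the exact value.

The smallest circle enclosing two points has them as diameter endpoints.
Centre = midpoint = (3.5, 1.75); r² = |P_1P_2|²/4 = 90.25/4 = 22.5625.
r = √(22.5625) = 4.75.

4.75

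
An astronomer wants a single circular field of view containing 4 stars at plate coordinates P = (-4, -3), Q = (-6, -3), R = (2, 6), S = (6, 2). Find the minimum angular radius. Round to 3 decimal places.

6.511

By Welzl's lemma the MEC is supported by two points (diametrically opposite) or three points (on a circumcircle).
The minimum enclosing circle is determined by three boundary points: Q, R, S.
Their circumcentre is (-5/34, -5/34) with r² = 24505/578.
The farthest remaining point P is at distance² 13285/578 ≤ 24505/578.
r = √(24505/578) ≈ 6.511.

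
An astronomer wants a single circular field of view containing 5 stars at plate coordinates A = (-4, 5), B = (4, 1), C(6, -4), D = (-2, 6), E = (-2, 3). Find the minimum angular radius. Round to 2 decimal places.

6.73

The farthest pair is A–C with squared distance 181. The circle on this segment as diameter has centre (1, 0.5) and r² = 181/4 = 45.25.
Check B: distance² to centre = 9.25 ≤ 45.25, so it lies inside.
All remaining points lie in this disk, and no smaller disk contains both endpoints, so this is the minimum enclosing circle.
r = √(45.25) ≈ 6.73.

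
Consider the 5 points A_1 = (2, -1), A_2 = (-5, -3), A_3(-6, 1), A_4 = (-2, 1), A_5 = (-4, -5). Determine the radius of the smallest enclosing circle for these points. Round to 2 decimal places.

4.27

The minimum enclosing circle is determined by three boundary points: A_1, A_3, A_5.
Their circumcentre is (-25/11, -12/11) with r² = 2210/121.
The farthest remaining point A_2 is at distance² 1341/121 ≤ 2210/121.
r = √(2210/121) ≈ 4.27.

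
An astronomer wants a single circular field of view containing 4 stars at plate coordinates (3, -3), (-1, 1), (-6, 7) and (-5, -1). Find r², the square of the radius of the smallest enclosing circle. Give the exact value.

A smallest enclosing disk is always determined by at most three of the input points on its boundary.
The farthest pair is (3, -3)–(-6, 7) with squared distance 181. The circle on this segment as diameter has centre (-1.5, 2) and r² = 181/4 = 45.25.
Check (-1, 1): distance² to centre = 1.25 ≤ 45.25, so it lies inside.
All remaining points lie in this disk, and no smaller disk contains both endpoints, so this is the minimum enclosing circle.

45.25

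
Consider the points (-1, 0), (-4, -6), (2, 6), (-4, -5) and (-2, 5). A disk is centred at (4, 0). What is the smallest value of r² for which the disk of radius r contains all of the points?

The required radius is the distance from (4, 0) to the farthest point.
Squared distances: 25, 100, 40, 89, 61.
Maximum is 100, attained at (-4, -6).

100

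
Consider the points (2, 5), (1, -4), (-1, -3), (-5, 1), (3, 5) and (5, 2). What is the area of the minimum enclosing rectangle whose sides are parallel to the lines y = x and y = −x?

In coordinates u = x + y, v = x − y the rectangle is axis-aligned; the map (x,y)→(u,v) scales areas by 2.
u-values: 7, -3, -4, -4, 8, 7; range = 8 − (-4) = 12.
v-values: -3, 5, 2, -6, -2, 3; range = 5 − (-6) = 11.
Area = (12 × 11) / 2 = 66.

66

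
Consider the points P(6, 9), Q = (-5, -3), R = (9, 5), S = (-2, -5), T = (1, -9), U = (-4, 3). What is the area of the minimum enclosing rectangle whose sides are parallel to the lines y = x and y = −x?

In coordinates u = x + y, v = x − y the rectangle is axis-aligned; the map (x,y)→(u,v) scales areas by 2.
u-values: 15, -8, 14, -7, -8, -1; range = 15 − (-8) = 23.
v-values: -3, -2, 4, 3, 10, -7; range = 10 − (-7) = 17.
Area = (23 × 17) / 2 = 195.5.

195.5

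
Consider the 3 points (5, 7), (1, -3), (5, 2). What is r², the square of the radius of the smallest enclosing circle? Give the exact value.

29

Call the three points A, B, C in the order given.
Side lengths²: AB² = 116, AC² = 25, BC² = 41.
Since AB² = 116 ≥ 41 + 25 = 66, the angle opposite AB is not acute, so the smallest enclosing circle has AB as diameter.
Centre = midpoint of AB = (3, 2), r² = 116/4 = 29.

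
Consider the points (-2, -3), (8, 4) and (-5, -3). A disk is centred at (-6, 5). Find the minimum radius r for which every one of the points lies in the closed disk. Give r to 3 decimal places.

The required radius is the distance from (-6, 5) to the farthest point.
Squared distances: 80, 197, 65.
Maximum is 197, attained at (8, 4).
r = √197 ≈ 14.036.

14.036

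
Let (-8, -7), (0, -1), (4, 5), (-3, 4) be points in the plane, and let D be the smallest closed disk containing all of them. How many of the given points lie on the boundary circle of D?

The minimum enclosing circle of a finite set is fixed by two of the points (as a diameter) or three (as a circumcircle).
The farthest pair is (-8, -7)–(4, 5) with squared distance 288. The circle on this segment as diameter has centre (-2, -1) and r² = 288/4 = 72.
Check (0, -1): distance² to centre = 4 ≤ 72, so it lies inside.
All remaining points lie in this disk, and no smaller disk contains both endpoints, so this is the minimum enclosing circle.
The points at distance exactly r from the centre are (-8, -7), (4, 5) — 2 points.

2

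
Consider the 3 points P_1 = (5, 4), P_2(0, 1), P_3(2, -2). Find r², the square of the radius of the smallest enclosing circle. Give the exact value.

1105/98

Side lengths²: P_1P_2² = 34, P_1P_3² = 45, P_2P_3² = 13.
Since P_1P_3² = 45 < 34 + 13 = 47, the triangle is acute, so the smallest enclosing circle is the circumcircle.
Circumcentre = (47/14, 15/14), r² = 1105/98.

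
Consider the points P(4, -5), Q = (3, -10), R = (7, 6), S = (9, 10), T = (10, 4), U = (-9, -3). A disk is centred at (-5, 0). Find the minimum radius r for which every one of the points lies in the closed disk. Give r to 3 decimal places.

The required radius is the distance from (-5, 0) to the farthest point.
Squared distances: 106, 164, 180, 296, 241, 25.
Maximum is 296, attained at S.
r = √296 ≈ 17.205.

17.205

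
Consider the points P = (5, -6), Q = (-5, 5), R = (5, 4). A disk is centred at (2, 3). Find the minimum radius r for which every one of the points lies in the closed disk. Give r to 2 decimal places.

The required radius is the distance from (2, 3) to the farthest point.
Squared distances: 90, 53, 10.
Maximum is 90, attained at P.
r = √90 ≈ 9.49.

9.49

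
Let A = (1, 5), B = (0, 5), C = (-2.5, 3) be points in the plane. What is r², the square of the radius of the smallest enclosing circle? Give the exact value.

Side lengths²: AB² = 1, AC² = 16.25, BC² = 10.25.
Since AC² = 16.25 ≥ 10.25 + 1 = 11.25, the angle opposite AC is not acute, so the smallest enclosing circle has AC as diameter.
Centre = midpoint of AC = (-0.75, 4), r² = 16.25/4 = 4.0625.

4.0625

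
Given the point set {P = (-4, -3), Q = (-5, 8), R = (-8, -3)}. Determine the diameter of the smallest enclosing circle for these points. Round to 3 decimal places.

11.449

Side lengths²: PQ² = 122, PR² = 16, QR² = 130.
Since QR² = 130 < 122 + 16 = 138, the triangle is acute, so the smallest enclosing circle is the circumcircle.
Circumcentre = (-6, 26/11), r² = 3965/121.
Diameter = 2r = 2√(3965/121) ≈ 11.449.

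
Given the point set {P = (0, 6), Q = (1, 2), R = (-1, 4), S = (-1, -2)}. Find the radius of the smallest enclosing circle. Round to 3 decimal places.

4.031

By Welzl's lemma the MEC is supported by two points (diametrically opposite) or three points (on a circumcircle).
The farthest pair is P–S with squared distance 65. The circle on this segment as diameter has centre (-0.5, 2) and r² = 65/4 = 16.25.
Check Q: distance² to centre = 2.25 ≤ 16.25, so it lies inside.
All remaining points lie in this disk, and no smaller disk contains both endpoints, so this is the minimum enclosing circle.
r = √(16.25) ≈ 4.031.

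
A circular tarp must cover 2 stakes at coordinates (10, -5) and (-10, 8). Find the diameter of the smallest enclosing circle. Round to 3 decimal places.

The smallest circle enclosing two points has them as diameter endpoints.
Centre = midpoint = (0, 1.5); r² = |(10, -5)−(-10, 8)|²/4 = 569/4 = 142.25.
Diameter = 2r = 2√(142.25) ≈ 23.854.

23.854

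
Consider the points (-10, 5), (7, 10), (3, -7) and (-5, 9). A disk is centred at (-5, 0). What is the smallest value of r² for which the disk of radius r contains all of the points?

The required radius is the distance from (-5, 0) to the farthest point.
Squared distances: 50, 244, 113, 81.
Maximum is 244, attained at (7, 10).

244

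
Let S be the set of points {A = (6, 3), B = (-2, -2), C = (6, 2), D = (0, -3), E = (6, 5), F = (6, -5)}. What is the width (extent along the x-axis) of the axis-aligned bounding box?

max x = 6, min x = -2, so width = 8.

8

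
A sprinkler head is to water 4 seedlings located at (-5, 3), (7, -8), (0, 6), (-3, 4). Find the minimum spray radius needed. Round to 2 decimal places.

The minimum enclosing circle of a finite set is fixed by two of the points (as a diameter) or three (as a circumcircle).
The minimum enclosing circle is determined by three boundary points: (-5, 3), (7, -8), (0, 6).
Their circumcentre is (37/26, -53/26) with r² = 22525/338.
The farthest remaining point (-3, 4) is at distance² 18937/338 ≤ 22525/338.
r = √(22525/338) ≈ 8.16.

8.16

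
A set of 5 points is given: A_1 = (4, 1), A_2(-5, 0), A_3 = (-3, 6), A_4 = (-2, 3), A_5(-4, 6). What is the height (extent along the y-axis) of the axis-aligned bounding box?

max y = 6, min y = 0, so height = 6.

6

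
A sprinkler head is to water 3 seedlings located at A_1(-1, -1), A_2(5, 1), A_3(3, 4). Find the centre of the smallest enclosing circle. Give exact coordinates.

Side lengths²: A_1A_2² = 40, A_1A_3² = 41, A_2A_3² = 13.
Since A_1A_3² = 41 < 40 + 13 = 53, the triangle is acute, so the smallest enclosing circle is the circumcircle.
Circumcentre = (37/22, 21/22), r² = 2665/242.
Centre = (37/22, 21/22).

(37/22, 21/22)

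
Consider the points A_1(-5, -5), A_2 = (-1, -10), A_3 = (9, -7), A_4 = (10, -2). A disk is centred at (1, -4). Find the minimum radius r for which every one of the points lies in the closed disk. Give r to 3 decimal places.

The required radius is the distance from (1, -4) to the farthest point.
Squared distances: 37, 40, 73, 85.
Maximum is 85, attained at A_4.
r = √85 ≈ 9.220.

9.220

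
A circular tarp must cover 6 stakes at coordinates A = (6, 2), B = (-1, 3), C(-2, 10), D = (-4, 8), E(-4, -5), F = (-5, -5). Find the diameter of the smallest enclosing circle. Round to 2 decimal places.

By Welzl's lemma the MEC is supported by two points (diametrically opposite) or three points (on a circumcircle).
The minimum enclosing circle is determined by three boundary points: A, C, F.
Their circumcentre is (-11/6, 13/6) with r² = 1105/18.
The farthest remaining point E is at distance² 1009/18 ≤ 1105/18.
Diameter = 2r = 2√(1105/18) ≈ 15.67.

15.67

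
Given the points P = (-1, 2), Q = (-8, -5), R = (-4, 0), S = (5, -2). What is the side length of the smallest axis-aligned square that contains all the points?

The bounding box has width 13 and height 7.
An axis-aligned square enclosing the set must have side ≥ max(width, height).
So the minimum side is max(13, 7) = 13.

13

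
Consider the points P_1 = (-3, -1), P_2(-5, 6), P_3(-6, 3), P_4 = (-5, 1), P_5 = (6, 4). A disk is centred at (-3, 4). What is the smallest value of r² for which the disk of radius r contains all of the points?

The required radius is the distance from (-3, 4) to the farthest point.
Squared distances: 25, 8, 10, 13, 81.
Maximum is 81, attained at P_5.

81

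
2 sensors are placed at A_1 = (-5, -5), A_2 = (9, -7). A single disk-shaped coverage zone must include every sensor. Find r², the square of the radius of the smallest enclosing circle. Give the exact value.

The smallest circle enclosing two points has them as diameter endpoints.
Centre = midpoint = (2, -6); r² = |A_1A_2|²/4 = 200/4 = 50.

50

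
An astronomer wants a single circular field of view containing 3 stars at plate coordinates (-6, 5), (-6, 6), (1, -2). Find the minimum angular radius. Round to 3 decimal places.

5.315

Call the three points A, B, C in the order given.
Side lengths²: AB² = 1, AC² = 98, BC² = 113.
Since BC² = 113 ≥ 98 + 1 = 99, the angle opposite BC is not acute, so the smallest enclosing circle has BC as diameter.
Centre = midpoint of BC = (-2.5, 2), r² = 113/4 = 28.25.
r = √(28.25) ≈ 5.315.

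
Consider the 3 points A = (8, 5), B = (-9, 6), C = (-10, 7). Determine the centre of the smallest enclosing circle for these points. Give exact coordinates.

Side lengths²: AB² = 290, AC² = 328, BC² = 2.
Since AC² = 328 ≥ 290 + 2 = 292, the angle opposite AC is not acute, so the smallest enclosing circle has AC as diameter.
Centre = midpoint of AC = (-1, 6), r² = 328/4 = 82.
Centre = (-1, 6).

(-1, 6)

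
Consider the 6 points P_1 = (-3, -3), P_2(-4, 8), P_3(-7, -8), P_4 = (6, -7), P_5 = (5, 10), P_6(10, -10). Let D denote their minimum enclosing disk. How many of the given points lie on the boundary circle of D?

A smallest enclosing disk is always determined by at most three of the input points on its boundary.
The minimum enclosing circle is determined by three boundary points: P_3, P_5, P_6.
Their circumcentre is (53/22, -14/11) with r² = 64753/484.
The farthest remaining point P_2 is at distance² 61497/484 ≤ 64753/484.
The points at distance exactly r from the centre are P_3, P_5, P_6 — 3 points.

3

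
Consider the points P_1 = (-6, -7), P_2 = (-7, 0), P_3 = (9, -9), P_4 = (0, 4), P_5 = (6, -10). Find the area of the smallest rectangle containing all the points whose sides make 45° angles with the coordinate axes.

212.5

In coordinates u = x + y, v = x − y the rectangle is axis-aligned; the map (x,y)→(u,v) scales areas by 2.
u-values: -13, -7, 0, 4, -4; range = 4 − (-13) = 17.
v-values: 1, -7, 18, -4, 16; range = 18 − (-7) = 25.
Area = (17 × 25) / 2 = 212.5.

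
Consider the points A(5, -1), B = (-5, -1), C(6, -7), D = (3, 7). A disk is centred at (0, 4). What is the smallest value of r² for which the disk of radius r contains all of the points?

157

The required radius is the distance from (0, 4) to the farthest point.
Squared distances: 50, 50, 157, 18.
Maximum is 157, attained at C.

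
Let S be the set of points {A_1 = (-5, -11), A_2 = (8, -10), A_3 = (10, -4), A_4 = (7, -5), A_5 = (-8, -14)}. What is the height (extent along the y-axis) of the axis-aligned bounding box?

10

max y = -4, min y = -14, so height = 10.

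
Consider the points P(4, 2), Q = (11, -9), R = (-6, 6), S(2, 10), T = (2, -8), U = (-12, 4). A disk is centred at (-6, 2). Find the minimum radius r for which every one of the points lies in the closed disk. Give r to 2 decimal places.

20.25

The required radius is the distance from (-6, 2) to the farthest point.
Squared distances: 100, 410, 16, 128, 164, 40.
Maximum is 410, attained at Q.
r = √410 ≈ 20.25.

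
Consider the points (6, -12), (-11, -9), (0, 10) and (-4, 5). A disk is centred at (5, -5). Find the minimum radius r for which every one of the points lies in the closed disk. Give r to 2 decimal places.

16.49

The required radius is the distance from (5, -5) to the farthest point.
Squared distances: 50, 272, 250, 181.
Maximum is 272, attained at (-11, -9).
r = √272 ≈ 16.49.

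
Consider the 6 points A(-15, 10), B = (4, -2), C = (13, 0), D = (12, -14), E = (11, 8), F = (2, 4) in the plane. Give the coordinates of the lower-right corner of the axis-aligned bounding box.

x-range [-15, 13], y-range [-14, 10].
The lower-right corner is (13, -14).

(13, -14)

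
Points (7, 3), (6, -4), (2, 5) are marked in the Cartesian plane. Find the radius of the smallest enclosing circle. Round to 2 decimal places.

4.92

Call the three points A, B, C in the order given.
Side lengths²: AB² = 50, AC² = 29, BC² = 97.
Since BC² = 97 ≥ 50 + 29 = 79, the angle opposite BC is not acute, so the smallest enclosing circle has BC as diameter.
Centre = midpoint of BC = (4, 0.5), r² = 97/4 = 24.25.
r = √(24.25) ≈ 4.92.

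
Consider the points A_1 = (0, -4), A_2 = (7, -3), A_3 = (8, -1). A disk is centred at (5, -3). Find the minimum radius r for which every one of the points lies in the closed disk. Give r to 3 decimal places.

5.099

The required radius is the distance from (5, -3) to the farthest point.
Squared distances: 26, 4, 13.
Maximum is 26, attained at A_1.
r = √26 ≈ 5.099.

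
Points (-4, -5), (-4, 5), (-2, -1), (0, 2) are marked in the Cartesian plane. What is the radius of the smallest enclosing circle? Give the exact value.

5

By Welzl's lemma the MEC is supported by two points (diametrically opposite) or three points (on a circumcircle).
The farthest pair is (-4, -5)–(-4, 5) with squared distance 100. The circle on this segment as diameter has centre (-4, 0) and r² = 100/4 = 25.
Check (-2, -1): distance² to centre = 5 ≤ 25, so it lies inside.
All remaining points lie in this disk, and no smaller disk contains both endpoints, so this is the minimum enclosing circle.
r = √25 = 5.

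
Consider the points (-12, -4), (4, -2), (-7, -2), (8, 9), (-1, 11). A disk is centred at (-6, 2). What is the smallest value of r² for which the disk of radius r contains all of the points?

The required radius is the distance from (-6, 2) to the farthest point.
Squared distances: 72, 116, 17, 245, 106.
Maximum is 245, attained at (8, 9).

245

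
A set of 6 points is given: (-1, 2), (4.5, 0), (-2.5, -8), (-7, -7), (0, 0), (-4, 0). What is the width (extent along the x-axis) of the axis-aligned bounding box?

11.5

max x = 4.5, min x = -7, so width = 11.5.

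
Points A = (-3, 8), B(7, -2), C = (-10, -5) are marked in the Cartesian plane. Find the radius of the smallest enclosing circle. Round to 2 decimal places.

Side lengths²: AB² = 200, AC² = 218, BC² = 298.
Since BC² = 298 < 218 + 200 = 418, the triangle is acute, so the smallest enclosing circle is the circumcircle.
Circumcentre = (-1.95, -0.95), r² = 81.205.
r = √(81.205) ≈ 9.01.

9.01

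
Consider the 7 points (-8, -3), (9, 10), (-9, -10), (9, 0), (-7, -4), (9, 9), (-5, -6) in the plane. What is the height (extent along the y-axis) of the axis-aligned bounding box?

20

max y = 10, min y = -10, so height = 20.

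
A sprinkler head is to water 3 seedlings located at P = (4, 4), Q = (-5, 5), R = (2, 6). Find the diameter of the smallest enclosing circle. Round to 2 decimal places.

9.06

Side lengths²: PQ² = 82, PR² = 8, QR² = 50.
Since PQ² = 82 ≥ 50 + 8 = 58, the angle opposite PQ is not acute, so the smallest enclosing circle has PQ as diameter.
Centre = midpoint of PQ = (-0.5, 4.5), r² = 82/4 = 20.5.
Diameter = 2r = 2√(20.5) ≈ 9.06.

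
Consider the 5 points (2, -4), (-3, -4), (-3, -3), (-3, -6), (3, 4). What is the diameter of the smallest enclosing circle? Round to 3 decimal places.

The farthest pair is (-3, -6)–(3, 4) with squared distance 136. The circle on this segment as diameter has centre (0, -1) and r² = 136/4 = 34.
Check (2, -4): distance² to centre = 13 ≤ 34, so it lies inside.
All remaining points lie in this disk, and no smaller disk contains both endpoints, so this is the minimum enclosing circle.
Diameter = 2r = 2√34 ≈ 11.662.

11.662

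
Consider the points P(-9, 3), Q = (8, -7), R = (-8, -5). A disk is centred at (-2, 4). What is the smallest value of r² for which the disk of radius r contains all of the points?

221

The required radius is the distance from (-2, 4) to the farthest point.
Squared distances: 50, 221, 117.
Maximum is 221, attained at Q.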